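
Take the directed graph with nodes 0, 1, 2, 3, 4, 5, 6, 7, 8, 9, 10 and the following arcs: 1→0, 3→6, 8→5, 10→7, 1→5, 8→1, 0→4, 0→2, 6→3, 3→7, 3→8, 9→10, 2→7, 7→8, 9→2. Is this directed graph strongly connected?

There is no directed path from 10 to 3, so the graph is not strongly connected.

No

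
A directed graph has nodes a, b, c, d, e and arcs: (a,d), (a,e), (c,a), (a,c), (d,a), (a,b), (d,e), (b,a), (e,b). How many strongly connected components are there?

1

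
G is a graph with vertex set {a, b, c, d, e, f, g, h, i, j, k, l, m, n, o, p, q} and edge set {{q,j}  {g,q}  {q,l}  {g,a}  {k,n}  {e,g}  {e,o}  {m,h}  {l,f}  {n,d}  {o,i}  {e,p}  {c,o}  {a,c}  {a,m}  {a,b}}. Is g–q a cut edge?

Yes

Removing g–q leaves no path between g and q: the component count goes from 2 to 3. So it is a bridge.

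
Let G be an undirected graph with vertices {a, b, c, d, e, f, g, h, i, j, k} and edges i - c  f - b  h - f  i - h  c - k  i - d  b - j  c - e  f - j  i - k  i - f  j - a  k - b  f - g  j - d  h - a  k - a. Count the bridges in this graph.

2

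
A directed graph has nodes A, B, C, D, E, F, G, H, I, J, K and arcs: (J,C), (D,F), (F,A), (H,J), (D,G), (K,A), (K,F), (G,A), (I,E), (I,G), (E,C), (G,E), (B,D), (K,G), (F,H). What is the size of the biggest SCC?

{C} is an SCC by itself.
{G} is an SCC by itself.
{D} is an SCC by itself.
{H} is an SCC by itself.
{A} is an SCC by itself.
(and 6 more singleton SCCs)
The largest has 1 vertex.

1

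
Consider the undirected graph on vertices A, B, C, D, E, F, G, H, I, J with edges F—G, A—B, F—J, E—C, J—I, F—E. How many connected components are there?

4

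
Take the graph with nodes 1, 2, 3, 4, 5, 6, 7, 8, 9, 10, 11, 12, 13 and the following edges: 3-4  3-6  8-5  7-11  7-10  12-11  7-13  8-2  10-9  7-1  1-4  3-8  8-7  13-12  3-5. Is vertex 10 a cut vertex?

Yes

Deleting 10 raises the number of components from 1 to 2, so 10 is a cut vertex.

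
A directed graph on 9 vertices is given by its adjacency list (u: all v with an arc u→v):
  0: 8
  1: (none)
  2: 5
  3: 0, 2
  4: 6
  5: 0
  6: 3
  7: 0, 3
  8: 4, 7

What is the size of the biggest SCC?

{0, 2, 3, 4, 5, 6, 7, 8} are all mutually reachable — one SCC of size 8.
{1} is an SCC by itself.
The largest has 8 vertices.

8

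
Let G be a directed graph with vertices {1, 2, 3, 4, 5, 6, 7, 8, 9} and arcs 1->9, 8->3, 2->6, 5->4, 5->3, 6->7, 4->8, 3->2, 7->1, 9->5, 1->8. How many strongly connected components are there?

{1, 2, 3, 4, 5, 6, 7, 8, 9} are all mutually reachable — one SCC of size 9.
That gives 1 strongly connected component.

1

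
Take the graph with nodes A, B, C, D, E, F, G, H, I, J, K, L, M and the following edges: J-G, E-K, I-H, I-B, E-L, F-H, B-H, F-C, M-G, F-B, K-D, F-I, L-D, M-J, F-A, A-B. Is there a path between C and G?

No

The component containing C is {A, B, C, F, H, I}, and G is not in it.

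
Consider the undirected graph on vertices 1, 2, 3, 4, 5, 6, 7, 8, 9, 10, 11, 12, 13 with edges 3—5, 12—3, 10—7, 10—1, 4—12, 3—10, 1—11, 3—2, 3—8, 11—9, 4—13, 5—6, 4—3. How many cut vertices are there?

6

Removing 1 increases the component count from 1 to 2, so 1 is a cut vertex.
Removing 3 increases the component count from 1 to 5, so 3 is a cut vertex.
Removing 4 increases the component count from 1 to 2, so 4 is a cut vertex.
Likewise 5, 10, 11 are cut vertices.
By contrast removing 8 leaves 1 component; it is not a cut vertex. No other vertex is a cut vertex either.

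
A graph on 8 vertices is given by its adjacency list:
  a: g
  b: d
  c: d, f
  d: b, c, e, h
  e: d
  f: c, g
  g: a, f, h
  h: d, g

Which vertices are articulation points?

d, g

Removing d increases the component count from 1 to 3, so d is a cut vertex.
Removing g increases the component count from 1 to 2, so g is a cut vertex.
By contrast removing a leaves 1 component; it is not a cut vertex. No other vertex is a cut vertex either.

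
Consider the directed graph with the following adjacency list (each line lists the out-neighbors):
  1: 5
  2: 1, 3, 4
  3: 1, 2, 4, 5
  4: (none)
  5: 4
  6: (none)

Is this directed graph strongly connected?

No

There is no directed path from 4 to 6, so the graph is not strongly connected.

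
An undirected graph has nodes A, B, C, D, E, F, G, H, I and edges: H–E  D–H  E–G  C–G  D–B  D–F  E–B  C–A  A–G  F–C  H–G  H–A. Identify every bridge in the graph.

The edges on the cycle D-F-C-A-H-D are not bridges since each lies on that cycle.
Every edge lies on some cycle, so there are no bridges.

none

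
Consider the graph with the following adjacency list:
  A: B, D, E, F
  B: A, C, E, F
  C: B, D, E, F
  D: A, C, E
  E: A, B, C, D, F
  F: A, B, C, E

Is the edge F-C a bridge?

After removing F-C, the path F-E-C still connects them, so the edge is not a bridge.

No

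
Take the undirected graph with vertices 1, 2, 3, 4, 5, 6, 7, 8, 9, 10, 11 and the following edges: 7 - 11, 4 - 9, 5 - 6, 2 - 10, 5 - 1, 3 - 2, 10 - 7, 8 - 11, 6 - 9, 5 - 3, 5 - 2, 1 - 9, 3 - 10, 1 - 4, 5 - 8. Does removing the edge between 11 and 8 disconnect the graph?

After removing 11 - 8, the path 11-7-10-3-5-8 still connects them, so the edge is not a bridge.

No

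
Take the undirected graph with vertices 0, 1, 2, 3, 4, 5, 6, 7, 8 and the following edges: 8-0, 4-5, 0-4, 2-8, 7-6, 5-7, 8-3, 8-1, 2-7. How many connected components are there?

Starting from 0 we can reach 0, 1, 2, 3, 4, 5, 6, 7, 8. That is one component of size 9.
Total: 1 component.

1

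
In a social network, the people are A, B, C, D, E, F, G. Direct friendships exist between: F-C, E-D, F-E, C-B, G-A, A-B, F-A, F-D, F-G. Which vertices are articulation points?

Removing F increases the component count from 1 to 2, so F is a cut vertex.
By contrast removing G leaves 1 component; it is not a cut vertex. No other vertex is a cut vertex either.

F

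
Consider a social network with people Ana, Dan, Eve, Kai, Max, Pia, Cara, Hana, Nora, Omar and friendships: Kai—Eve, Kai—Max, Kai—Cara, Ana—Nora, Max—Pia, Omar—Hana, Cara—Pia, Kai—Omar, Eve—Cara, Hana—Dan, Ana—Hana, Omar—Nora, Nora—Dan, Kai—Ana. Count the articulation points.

Removing Kai increases the component count from 1 to 2, so Kai is a cut vertex.
By contrast removing Dan leaves 1 component; it is not a cut vertex. No other vertex is a cut vertex either.

1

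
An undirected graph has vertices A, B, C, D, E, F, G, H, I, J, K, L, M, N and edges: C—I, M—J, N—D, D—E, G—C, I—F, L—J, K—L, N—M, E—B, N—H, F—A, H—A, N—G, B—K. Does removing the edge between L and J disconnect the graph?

No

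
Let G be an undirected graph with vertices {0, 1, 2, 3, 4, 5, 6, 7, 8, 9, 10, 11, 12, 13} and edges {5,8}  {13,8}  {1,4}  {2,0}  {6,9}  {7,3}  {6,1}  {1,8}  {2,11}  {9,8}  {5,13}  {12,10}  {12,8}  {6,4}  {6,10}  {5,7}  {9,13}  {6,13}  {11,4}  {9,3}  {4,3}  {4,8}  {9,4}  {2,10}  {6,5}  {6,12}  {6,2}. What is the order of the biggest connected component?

Starting from 0 we can reach 0, 1, 2, 3, 4, 5, 6, 7, 8, 9, 10, 11, 12, 13. That is one component of size 14.
The largest has 14 vertices.

14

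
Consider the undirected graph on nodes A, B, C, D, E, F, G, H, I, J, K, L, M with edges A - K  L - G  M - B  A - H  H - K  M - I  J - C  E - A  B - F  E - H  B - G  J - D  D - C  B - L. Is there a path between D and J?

From D we can reach C, D, J, which includes J.

Yes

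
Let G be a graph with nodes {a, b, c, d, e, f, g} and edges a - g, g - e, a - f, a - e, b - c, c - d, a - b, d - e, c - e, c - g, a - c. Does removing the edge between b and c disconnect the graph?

No

After removing b - c, the path b-a-c still connects them, so the edge is not a bridge.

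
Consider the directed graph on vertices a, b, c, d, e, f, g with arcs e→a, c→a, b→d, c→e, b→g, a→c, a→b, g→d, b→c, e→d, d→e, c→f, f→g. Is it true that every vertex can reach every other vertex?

Yes

From a we can reach every vertex (a, b, c, d, e, f, g), and every vertex can reach a (a, b, c, d, e, f, g). So the whole graph is one strongly connected component.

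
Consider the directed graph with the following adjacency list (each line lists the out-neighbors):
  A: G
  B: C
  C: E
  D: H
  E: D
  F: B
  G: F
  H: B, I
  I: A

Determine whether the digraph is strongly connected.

Yes

From D we can reach every vertex (A, B, C, D, E, F, G, H, I), and every vertex can reach D (A, B, C, D, E, F, G, H, I). So the whole graph is one strongly connected component.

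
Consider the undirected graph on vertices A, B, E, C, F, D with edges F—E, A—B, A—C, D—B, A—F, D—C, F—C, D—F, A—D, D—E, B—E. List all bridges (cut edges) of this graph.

The edges on the cycle A-D-F-C-A are not bridges since each lies on that cycle.
Every edge lies on some cycle, so there are no bridges.

none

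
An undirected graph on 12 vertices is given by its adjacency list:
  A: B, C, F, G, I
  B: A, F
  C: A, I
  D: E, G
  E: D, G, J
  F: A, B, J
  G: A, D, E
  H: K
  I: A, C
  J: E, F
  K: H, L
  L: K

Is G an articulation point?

Deleting G leaves 2 components (was 2), so G is not a cut vertex.

No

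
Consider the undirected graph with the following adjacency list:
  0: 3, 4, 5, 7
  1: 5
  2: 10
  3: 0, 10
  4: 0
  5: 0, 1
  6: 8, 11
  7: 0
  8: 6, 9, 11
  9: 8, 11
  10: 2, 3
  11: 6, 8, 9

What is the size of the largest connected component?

Starting from 6 we can reach 6, 8, 9, 11. That is one component of size 4.
Starting from 0 we can reach 0, 1, 2, 3, 4, 5, 7, 10. That is one component of size 8.
The largest has 8 vertices.

8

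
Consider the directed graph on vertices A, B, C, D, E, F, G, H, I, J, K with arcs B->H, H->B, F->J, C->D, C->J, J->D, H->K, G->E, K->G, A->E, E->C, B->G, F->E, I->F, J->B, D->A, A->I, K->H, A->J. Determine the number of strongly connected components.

1

{A, B, C, D, E, F, G, H, I, J, K} are all mutually reachable — one SCC of size 11.
That gives 1 strongly connected component.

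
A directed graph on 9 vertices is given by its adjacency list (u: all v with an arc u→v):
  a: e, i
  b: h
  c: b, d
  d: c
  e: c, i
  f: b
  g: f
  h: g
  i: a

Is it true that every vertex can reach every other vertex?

No

There is no directed path from b to e, so the graph is not strongly connected.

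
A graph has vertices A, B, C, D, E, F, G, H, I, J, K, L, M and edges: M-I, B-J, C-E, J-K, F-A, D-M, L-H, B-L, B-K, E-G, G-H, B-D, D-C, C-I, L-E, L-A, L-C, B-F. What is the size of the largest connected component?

Starting from A we can reach A, B, C, D, E, F, G, H, I, J, K, L, M. That is one component of size 13.
The largest has 13 vertices.

13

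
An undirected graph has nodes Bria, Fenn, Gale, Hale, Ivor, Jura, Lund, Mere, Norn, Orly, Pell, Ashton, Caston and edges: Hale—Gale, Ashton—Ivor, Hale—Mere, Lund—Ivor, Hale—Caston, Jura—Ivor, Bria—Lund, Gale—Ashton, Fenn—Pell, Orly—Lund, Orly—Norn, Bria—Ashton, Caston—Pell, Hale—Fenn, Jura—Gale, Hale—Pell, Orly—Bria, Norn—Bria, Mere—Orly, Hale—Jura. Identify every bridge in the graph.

none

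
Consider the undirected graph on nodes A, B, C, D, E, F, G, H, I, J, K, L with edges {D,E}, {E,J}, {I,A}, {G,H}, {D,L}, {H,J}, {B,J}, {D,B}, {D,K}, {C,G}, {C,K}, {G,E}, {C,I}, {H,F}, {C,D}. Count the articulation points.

Removing C increases the component count from 1 to 2, so C is a cut vertex.
Removing D increases the component count from 1 to 2, so D is a cut vertex.
Removing H increases the component count from 1 to 2, so H is a cut vertex.
Likewise I is a cut vertex.
By contrast removing F leaves 1 component; it is not a cut vertex. No other vertex is a cut vertex either.

4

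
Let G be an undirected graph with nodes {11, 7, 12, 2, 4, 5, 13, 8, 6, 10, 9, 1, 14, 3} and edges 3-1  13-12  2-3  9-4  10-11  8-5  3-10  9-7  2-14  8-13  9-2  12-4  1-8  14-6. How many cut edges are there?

The edges on the cycle 9-2-3-1-8-13-12-4-9 are not bridges since each lies on that cycle.
But removing 5-8 disconnects 5 from 8; removing 10-11 disconnects 10 from 11; removing 14-2 disconnects 14 from 2; removing 3-10 disconnects 3 from 10 — these are bridges.
In total 6 edges are bridges.

6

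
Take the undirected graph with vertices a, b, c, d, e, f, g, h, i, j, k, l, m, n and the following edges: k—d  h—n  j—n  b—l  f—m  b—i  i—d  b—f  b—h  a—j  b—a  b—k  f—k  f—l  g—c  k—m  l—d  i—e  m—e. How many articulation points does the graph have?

1

Removing b increases the component count from 2 to 3, so b is a cut vertex.
By contrast removing m leaves 2 components; it is not a cut vertex. No other vertex is a cut vertex either.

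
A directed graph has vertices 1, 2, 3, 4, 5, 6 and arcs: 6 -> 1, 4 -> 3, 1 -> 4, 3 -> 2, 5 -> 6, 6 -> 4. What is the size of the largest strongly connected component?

1

{6} is an SCC by itself.
{3} is an SCC by itself.
{2} is an SCC by itself.
{4} is an SCC by itself.
{1} is an SCC by itself.
(and 1 more singleton SCC)
The largest has 1 vertex.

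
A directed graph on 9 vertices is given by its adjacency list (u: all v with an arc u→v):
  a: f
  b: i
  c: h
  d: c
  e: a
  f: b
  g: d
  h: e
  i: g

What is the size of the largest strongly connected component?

{a, b, c, d, e, f, g, h, i} are all mutually reachable — one SCC of size 9.
The largest has 9 vertices.

9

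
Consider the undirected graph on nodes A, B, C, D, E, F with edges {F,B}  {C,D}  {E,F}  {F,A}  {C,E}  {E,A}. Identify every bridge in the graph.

The edges on the cycle E-F-A-E are not bridges since each lies on that cycle.
But removing C-E disconnects C from E; removing D-C disconnects D from C; removing B-F disconnects B from F — these are bridges.

B-F, C-D, C-E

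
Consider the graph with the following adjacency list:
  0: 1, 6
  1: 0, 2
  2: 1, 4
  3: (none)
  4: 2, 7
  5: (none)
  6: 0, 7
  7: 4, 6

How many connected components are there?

5 is isolated — a component by itself.
3 is isolated — a component by itself.
Starting from 0 we can reach 0, 1, 2, 4, 6, 7. That is one component of size 6.
Total: 3 components.

3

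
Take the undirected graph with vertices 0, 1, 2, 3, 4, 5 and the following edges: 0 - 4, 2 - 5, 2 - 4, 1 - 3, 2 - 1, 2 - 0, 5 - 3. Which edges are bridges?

none

The edges on the cycle 2-0-4-2 are not bridges since each lies on that cycle.
Every edge lies on some cycle, so there are no bridges.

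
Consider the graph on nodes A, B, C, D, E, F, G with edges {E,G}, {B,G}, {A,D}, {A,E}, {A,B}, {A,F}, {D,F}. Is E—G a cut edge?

After removing E—G, the path E-A-B-G still connects them, so the edge is not a bridge.

No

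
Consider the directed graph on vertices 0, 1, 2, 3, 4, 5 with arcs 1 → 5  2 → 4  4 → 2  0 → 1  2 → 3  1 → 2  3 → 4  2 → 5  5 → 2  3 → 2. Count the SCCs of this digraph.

3

{2, 3, 4, 5} are all mutually reachable — one SCC of size 4.
{0} is an SCC by itself.
{1} is an SCC by itself.
That gives 3 strongly connected components.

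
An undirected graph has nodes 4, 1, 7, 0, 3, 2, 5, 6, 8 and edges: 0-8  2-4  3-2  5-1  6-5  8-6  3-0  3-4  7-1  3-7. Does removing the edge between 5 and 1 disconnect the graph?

No

After removing 5-1, the path 5-6-8-0-3-7-1 still connects them, so the edge is not a bridge.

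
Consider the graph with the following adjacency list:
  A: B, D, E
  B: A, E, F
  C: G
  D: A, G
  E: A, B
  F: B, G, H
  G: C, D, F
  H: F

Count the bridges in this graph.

2

The edges on the cycle A-D-G-F-B-A are not bridges since each lies on that cycle.
But removing F-H disconnects F from H; removing C-G disconnects C from G — these are bridges.
That makes 2 bridges.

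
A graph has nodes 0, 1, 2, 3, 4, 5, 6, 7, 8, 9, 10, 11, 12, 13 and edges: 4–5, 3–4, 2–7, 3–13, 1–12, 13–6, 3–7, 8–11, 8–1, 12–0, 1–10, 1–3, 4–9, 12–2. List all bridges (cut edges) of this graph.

The edges on the cycle 1-12-2-7-3-1 are not bridges since each lies on that cycle.
But removing 3–13 disconnects 3 from 13; removing 11–8 disconnects 11 from 8; removing 9–4 disconnects 9 from 4; removing 13–6 disconnects 13 from 6 — these are bridges.
In total 9 edges are bridges.

0-12, 1-10, 1-8, 11-8, 13-3, 13-6, 3-4, 4-5, 4-9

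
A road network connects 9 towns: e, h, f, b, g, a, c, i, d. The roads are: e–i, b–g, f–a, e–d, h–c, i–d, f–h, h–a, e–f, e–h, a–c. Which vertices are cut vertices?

e

Removing e increases the component count from 2 to 3, so e is a cut vertex.
By contrast removing d leaves 2 components; it is not a cut vertex. No other vertex is a cut vertex either.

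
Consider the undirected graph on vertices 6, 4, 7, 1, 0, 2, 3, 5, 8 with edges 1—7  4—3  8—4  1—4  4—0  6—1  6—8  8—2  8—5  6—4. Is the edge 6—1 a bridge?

No

After removing 6—1, the path 6-4-1 still connects them, so the edge is not a bridge.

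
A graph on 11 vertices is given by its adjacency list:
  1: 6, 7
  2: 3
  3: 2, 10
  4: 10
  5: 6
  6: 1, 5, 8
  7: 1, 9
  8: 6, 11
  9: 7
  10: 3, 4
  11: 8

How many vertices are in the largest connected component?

Starting from 2 we can reach 2, 3, 4, 10. That is one component of size 4.
Starting from 1 we can reach 1, 5, 6, 7, 8, 9, 11. That is one component of size 7.
The largest has 7 vertices.

7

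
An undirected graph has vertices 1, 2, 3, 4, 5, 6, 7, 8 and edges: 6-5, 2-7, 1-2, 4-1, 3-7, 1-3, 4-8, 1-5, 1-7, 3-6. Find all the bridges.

The edges on the cycle 1-3-6-5-1 are not bridges since each lies on that cycle.
But removing 4-8 disconnects 4 from 8; removing 4-1 disconnects 4 from 1 — these are bridges.

1-4, 4-8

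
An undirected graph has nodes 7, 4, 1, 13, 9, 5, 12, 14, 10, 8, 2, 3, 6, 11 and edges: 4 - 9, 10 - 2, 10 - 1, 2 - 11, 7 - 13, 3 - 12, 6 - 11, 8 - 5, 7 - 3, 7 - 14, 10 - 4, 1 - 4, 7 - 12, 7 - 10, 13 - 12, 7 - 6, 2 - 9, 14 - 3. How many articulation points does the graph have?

Removing 7 increases the component count from 2 to 3, so 7 is a cut vertex.
By contrast removing 2 leaves 2 components; it is not a cut vertex. No other vertex is a cut vertex either.

1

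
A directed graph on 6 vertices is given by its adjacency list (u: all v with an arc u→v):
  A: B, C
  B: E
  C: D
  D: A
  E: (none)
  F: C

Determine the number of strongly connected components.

4

{A, C, D} are all mutually reachable — one SCC of size 3.
{E} is an SCC by itself.
{F} is an SCC by itself.
{B} is an SCC by itself.
That gives 4 strongly connected components.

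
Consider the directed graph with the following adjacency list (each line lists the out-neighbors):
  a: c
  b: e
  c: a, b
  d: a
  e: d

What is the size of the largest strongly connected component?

5

{a, b, c, d, e} are all mutually reachable — one SCC of size 5.
The largest has 5 vertices.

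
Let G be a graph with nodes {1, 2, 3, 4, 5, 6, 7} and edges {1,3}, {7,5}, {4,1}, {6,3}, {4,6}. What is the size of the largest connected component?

2 is isolated — a component by itself.
Starting from 5 we can reach 5, 7. That is one component of size 2.
Starting from 1 we can reach 1, 3, 4, 6. That is one component of size 4.
The largest has 4 vertices.

4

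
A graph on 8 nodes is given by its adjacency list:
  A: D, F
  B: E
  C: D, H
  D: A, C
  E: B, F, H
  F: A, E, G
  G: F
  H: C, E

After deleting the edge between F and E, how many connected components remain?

F and E are still connected via F-A-D-C-H-E, so the component count stays at 1.

1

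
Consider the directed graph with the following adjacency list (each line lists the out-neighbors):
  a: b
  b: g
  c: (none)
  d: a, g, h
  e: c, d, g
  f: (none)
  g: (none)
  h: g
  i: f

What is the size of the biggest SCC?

1

{g} is an SCC by itself.
{f} is an SCC by itself.
{h} is an SCC by itself.
{e} is an SCC by itself.
{d} is an SCC by itself.
(and 4 more singleton SCCs)
The largest has 1 vertex.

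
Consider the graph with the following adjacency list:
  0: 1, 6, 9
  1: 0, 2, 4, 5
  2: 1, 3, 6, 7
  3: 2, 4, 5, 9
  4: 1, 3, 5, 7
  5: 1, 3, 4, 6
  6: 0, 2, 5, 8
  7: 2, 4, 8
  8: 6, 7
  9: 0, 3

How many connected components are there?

Starting from 0 we can reach 0, 1, 2, 3, 4, 5, 6, 7, 8, 9. That is one component of size 10.
Total: 1 component.

1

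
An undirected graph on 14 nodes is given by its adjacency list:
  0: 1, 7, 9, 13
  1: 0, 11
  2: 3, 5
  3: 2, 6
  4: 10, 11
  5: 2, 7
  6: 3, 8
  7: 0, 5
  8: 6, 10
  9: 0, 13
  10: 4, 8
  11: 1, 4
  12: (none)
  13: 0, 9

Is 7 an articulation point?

Deleting 7 leaves 2 components (was 2), so 7 is not a cut vertex.

No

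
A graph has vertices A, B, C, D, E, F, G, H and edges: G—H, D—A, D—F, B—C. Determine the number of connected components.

4

E is isolated — a component by itself.
Starting from B we can reach B, C. That is one component of size 2.
Starting from G we can reach G, H. That is one component of size 2.
Starting from A we can reach A, D, F. That is one component of size 3.
Total: 4 components.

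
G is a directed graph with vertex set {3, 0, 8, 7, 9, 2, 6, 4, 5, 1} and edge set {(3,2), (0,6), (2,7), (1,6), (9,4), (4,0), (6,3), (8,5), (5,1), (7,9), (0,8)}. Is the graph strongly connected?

Yes

From 1 we can reach every vertex (0, 1, 2, 3, 4, 5, 6, 7, 8, 9), and every vertex can reach 1 (0, 1, 2, 3, 4, 5, 6, 7, 8, 9). So the whole graph is one strongly connected component.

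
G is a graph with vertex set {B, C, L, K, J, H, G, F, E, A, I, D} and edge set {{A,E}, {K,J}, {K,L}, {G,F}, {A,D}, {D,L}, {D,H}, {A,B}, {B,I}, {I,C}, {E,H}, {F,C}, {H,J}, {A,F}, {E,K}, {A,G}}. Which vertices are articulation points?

A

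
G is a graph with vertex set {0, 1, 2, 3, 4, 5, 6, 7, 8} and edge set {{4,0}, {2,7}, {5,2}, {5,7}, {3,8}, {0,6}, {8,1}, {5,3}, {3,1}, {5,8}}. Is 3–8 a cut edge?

After removing 3–8, the path 3-5-8 still connects them, so the edge is not a bridge.

No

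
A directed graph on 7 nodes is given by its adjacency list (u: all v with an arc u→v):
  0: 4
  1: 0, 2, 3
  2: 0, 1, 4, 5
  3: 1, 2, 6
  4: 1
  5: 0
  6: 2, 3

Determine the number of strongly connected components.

1

{0, 1, 2, 3, 4, 5, 6} are all mutually reachable — one SCC of size 7.
That gives 1 strongly connected component.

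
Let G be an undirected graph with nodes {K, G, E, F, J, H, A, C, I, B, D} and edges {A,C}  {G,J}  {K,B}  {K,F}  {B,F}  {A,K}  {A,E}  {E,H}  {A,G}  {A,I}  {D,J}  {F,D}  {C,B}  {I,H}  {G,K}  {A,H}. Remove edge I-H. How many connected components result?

1

I and H are still connected via I-A-H, so the component count stays at 1.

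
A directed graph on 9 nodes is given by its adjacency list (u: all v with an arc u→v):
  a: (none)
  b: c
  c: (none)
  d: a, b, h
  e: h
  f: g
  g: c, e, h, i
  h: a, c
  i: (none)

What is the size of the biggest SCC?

{a} is an SCC by itself.
{f} is an SCC by itself.
{b} is an SCC by itself.
{c} is an SCC by itself.
{i} is an SCC by itself.
(and 4 more singleton SCCs)
The largest has 1 vertex.

1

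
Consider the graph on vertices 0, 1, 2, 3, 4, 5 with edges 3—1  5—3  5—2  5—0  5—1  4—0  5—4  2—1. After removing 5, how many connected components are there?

2

With 5 gone, the remaining components are: {0, 4}; {1, 2, 3}.
That is 2 components.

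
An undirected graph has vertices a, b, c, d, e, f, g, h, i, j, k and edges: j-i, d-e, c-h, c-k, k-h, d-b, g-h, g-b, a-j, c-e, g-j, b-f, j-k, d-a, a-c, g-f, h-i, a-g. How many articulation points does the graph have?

Removing d, for instance, still leaves 1 component. No single vertex removal increases the component count — the graph has no articulation points.

0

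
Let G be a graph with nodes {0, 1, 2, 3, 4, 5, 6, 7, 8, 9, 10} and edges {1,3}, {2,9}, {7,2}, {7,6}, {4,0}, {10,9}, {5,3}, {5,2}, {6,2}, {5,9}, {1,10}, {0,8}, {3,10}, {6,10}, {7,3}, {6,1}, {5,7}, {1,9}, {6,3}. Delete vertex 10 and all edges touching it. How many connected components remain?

2

With 10 gone, the remaining components are: {0, 4, 8}; {1, 2, 3, 5, 6, 7, 9}.
That is 2 components.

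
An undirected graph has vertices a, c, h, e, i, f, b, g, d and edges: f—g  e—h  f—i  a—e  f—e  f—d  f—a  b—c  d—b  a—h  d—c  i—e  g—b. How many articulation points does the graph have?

Removing f increases the component count from 1 to 2, so f is a cut vertex.
By contrast removing c leaves 1 component; it is not a cut vertex. No other vertex is a cut vertex either.

1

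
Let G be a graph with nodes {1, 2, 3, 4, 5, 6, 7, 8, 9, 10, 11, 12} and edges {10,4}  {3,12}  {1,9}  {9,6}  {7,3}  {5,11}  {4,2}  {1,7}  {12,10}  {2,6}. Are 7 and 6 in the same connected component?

From 7 we can reach 1, 2, 3, 4, 6, 7, 9, 10, 12, which includes 6.

Yes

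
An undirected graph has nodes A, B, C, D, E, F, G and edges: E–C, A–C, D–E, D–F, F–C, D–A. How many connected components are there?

3

G is isolated — a component by itself.
B is isolated — a component by itself.
Starting from A we can reach A, C, D, E, F. That is one component of size 5.
Total: 3 components.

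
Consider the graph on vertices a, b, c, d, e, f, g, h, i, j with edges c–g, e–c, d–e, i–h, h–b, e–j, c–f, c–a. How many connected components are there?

Starting from b we can reach b, h, i. That is one component of size 3.
Starting from a we can reach a, c, d, e, f, g, j. That is one component of size 7.
Total: 2 components.

2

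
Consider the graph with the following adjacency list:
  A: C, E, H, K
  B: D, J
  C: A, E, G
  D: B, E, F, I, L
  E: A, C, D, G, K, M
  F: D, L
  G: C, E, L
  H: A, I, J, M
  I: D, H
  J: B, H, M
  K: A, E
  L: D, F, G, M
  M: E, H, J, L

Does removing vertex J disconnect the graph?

Deleting J leaves 1 component (was 1) (its neighbors B, H, M remain connected to each other), so J is not a cut vertex.

No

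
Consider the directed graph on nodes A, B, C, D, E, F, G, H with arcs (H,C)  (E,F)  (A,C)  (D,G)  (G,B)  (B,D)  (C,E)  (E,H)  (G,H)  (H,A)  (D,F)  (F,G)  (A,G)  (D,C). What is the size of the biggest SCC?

{A, B, C, D, E, F, G, H} are all mutually reachable — one SCC of size 8.
The largest has 8 vertices.

8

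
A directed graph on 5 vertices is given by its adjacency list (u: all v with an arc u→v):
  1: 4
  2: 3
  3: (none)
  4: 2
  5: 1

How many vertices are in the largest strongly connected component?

1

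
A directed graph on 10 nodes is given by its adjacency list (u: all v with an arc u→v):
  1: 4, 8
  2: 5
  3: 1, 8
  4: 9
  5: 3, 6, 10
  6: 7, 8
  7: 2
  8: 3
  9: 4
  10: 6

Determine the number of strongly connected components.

3

{2, 5, 6, 7, 10} are all mutually reachable — one SCC of size 5.
{1, 3, 8} are all mutually reachable — one SCC of size 3.
{4, 9} are all mutually reachable — one SCC of size 2.
That gives 3 strongly connected components.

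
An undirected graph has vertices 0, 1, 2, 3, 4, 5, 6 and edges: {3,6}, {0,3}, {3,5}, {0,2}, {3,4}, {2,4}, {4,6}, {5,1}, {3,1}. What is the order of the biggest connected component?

Starting from 0 we can reach 0, 1, 2, 3, 4, 5, 6. That is one component of size 7.
The largest has 7 vertices.

7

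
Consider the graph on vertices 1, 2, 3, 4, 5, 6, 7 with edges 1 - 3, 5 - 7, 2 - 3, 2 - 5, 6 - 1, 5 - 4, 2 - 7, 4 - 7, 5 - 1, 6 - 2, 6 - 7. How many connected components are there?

1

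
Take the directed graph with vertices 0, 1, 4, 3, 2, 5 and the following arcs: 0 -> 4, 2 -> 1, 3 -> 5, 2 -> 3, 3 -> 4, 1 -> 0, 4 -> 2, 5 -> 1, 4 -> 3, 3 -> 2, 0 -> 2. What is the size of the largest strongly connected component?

6

{0, 1, 2, 3, 4, 5} are all mutually reachable — one SCC of size 6.
The largest has 6 vertices.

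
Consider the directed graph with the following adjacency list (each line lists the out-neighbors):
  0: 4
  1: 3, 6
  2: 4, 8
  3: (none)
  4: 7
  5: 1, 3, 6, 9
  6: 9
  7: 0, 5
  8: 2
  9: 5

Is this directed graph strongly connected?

No

There is no directed path from 3 to 7, so the graph is not strongly connected.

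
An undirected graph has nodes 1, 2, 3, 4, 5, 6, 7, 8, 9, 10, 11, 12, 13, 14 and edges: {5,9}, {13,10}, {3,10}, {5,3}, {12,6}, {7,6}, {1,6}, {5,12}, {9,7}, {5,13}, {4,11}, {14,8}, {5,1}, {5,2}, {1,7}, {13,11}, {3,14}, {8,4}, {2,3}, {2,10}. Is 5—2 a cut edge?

No

After removing 5—2, the path 5-3-2 still connects them, so the edge is not a bridge.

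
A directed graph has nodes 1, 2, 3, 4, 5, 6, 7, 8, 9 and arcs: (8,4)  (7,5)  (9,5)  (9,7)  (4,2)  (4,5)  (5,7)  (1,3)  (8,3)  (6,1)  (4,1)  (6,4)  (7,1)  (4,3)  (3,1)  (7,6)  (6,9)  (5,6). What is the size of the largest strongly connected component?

5

{4, 5, 6, 7, 9} are all mutually reachable — one SCC of size 5.
{1, 3} are all mutually reachable — one SCC of size 2.
{8} is an SCC by itself.
{2} is an SCC by itself.
The largest has 5 vertices.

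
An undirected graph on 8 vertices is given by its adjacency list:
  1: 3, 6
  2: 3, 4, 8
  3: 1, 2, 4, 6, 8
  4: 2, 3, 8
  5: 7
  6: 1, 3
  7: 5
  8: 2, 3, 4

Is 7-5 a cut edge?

Yes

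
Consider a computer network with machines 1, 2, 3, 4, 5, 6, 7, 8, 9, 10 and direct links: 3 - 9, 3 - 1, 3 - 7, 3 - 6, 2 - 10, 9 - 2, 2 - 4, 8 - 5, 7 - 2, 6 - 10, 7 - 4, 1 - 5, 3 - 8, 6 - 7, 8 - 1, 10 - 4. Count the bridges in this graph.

The edges on the cycle 3-8-5-1-3 are not bridges since each lies on that cycle.
Every edge lies on some cycle, so there are no bridges.

0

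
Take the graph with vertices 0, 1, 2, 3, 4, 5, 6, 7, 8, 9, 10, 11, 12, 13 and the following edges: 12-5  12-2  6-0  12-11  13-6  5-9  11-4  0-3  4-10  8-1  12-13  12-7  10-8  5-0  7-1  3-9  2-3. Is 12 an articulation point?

Yes

Deleting 12 raises the number of components from 1 to 2, so 12 is a cut vertex.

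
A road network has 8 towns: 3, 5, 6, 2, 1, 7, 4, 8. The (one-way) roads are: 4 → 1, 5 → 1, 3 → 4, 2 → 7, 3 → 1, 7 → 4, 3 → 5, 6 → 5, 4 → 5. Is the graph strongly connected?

There is no directed path from 1 to 3, so the graph is not strongly connected.

No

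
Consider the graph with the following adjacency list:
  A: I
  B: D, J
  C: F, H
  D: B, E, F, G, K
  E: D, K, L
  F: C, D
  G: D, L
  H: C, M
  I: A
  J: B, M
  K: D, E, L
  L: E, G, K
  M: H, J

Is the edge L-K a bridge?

After removing L-K, the path L-E-K still connects them, so the edge is not a bridge.

No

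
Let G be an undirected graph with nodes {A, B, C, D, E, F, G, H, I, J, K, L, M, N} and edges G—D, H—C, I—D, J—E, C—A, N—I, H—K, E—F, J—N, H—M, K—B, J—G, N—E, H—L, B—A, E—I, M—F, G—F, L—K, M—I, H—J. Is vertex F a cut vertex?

No

Deleting F leaves 1 component (was 1) (its neighbors E, G, M remain connected to each other), so F is not a cut vertex.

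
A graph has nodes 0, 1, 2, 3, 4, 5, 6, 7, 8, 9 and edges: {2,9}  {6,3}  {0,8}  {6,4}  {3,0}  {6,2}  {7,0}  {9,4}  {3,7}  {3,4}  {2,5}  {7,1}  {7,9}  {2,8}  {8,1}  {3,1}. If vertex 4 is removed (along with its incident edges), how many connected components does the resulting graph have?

1

With 4 gone, the remaining components are: {0, 1, 2, 3, 5, 6, 7, 8, 9}.
That is 1 component.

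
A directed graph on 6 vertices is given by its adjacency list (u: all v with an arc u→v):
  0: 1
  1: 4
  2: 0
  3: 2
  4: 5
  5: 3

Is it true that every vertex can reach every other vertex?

Yes

From 0 we can reach every vertex (0, 1, 2, 3, 4, 5), and every vertex can reach 0 (0, 1, 2, 3, 4, 5). So the whole graph is one strongly connected component.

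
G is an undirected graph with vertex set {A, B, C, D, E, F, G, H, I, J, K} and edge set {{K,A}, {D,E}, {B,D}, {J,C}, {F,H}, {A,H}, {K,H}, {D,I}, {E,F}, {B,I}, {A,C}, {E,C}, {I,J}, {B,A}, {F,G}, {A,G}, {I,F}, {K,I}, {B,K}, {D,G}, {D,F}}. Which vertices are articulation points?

none

Removing G, for instance, still leaves 1 component. No single vertex removal increases the component count — the graph has no articulation points.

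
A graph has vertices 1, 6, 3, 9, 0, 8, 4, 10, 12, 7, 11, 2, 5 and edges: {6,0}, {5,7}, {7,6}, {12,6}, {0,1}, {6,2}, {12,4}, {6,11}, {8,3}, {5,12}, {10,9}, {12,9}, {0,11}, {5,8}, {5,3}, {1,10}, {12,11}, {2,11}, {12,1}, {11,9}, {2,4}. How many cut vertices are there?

Removing 5 increases the component count from 1 to 2, so 5 is a cut vertex.
By contrast removing 0 leaves 1 component; it is not a cut vertex. No other vertex is a cut vertex either.

1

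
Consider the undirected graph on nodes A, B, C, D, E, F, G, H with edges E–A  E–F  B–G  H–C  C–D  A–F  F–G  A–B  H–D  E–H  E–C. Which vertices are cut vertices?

E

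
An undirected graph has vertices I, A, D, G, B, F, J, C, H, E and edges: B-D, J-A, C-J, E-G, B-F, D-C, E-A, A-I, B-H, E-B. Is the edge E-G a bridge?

Yes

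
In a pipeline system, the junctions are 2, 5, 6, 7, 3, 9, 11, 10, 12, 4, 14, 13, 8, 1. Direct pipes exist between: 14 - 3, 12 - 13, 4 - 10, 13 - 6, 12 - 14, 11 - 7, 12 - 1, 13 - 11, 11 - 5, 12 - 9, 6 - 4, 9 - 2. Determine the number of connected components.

8 is isolated — a component by itself.
Starting from 1 we can reach 1, 2, 3, 4, 5, 6, 7, 9, 10, 11, 12, 13, 14. That is one component of size 13.
Total: 2 components.

2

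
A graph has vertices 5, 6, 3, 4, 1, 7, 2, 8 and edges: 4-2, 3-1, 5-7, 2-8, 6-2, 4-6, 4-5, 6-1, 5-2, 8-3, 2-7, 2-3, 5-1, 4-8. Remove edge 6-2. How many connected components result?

1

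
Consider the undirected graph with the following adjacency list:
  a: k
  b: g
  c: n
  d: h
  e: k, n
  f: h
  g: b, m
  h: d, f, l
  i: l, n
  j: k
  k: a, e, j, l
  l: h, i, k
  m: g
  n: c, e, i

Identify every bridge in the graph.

The edges on the cycle l-k-e-n-i-l are not bridges since each lies on that cycle.
But removing f-h disconnects f from h; removing l-h disconnects l from h; removing b-g disconnects b from g; removing n-c disconnects n from c — these are bridges.
In total 8 edges are bridges.

a-k, b-g, c-n, d-h, f-h, g-m, h-l, j-k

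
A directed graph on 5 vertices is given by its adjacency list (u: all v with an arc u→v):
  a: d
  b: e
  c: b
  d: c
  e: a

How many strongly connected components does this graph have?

1

{a, b, c, d, e} are all mutually reachable — one SCC of size 5.
That gives 1 strongly connected component.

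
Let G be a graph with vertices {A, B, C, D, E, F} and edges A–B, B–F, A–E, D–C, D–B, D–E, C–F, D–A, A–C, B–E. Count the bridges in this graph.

0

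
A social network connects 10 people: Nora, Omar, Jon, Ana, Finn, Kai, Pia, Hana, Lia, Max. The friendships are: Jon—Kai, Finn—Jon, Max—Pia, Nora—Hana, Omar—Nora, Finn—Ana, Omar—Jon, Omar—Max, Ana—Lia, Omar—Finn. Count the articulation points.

6

Removing Ana increases the component count from 1 to 2, so Ana is a cut vertex.
Removing Jon increases the component count from 1 to 2, so Jon is a cut vertex.
Removing Max increases the component count from 1 to 2, so Max is a cut vertex.
Likewise Finn, Nora, Omar are cut vertices.
By contrast removing Pia leaves 1 component; it is not a cut vertex. No other vertex is a cut vertex either.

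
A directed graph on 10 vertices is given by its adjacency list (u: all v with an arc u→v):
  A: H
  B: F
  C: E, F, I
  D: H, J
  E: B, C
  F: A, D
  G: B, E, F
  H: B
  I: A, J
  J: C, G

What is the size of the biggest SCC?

10

{A, B, C, D, E, F, G, H, I, J} are all mutually reachable — one SCC of size 10.
The largest has 10 vertices.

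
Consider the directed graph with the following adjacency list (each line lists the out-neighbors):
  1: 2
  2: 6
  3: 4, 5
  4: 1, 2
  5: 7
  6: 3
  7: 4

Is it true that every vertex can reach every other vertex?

Yes

From 5 we can reach every vertex (1, 2, 3, 4, 5, 6, 7), and every vertex can reach 5 (1, 2, 3, 4, 5, 6, 7). So the whole graph is one strongly connected component.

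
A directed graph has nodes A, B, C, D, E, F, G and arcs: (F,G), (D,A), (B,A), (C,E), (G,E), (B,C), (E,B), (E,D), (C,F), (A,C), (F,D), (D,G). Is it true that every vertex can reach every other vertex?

Yes

From F we can reach every vertex (A, B, C, D, E, F, G), and every vertex can reach F (A, B, C, D, E, F, G). So the whole graph is one strongly connected component.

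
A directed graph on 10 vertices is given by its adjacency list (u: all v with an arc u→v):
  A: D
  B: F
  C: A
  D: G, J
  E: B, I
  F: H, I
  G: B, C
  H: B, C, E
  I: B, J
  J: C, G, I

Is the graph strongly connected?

From A we can reach every vertex (A, B, C, D, E, F, G, H, I, J), and every vertex can reach A (A, B, C, D, E, F, G, H, I, J). So the whole graph is one strongly connected component.

Yes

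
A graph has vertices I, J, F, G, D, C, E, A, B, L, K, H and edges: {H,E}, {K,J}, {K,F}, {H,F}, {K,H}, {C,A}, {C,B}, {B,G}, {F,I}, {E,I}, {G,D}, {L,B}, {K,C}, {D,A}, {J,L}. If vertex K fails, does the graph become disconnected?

Yes

Deleting K raises the number of components from 1 to 2, so K is a cut vertex.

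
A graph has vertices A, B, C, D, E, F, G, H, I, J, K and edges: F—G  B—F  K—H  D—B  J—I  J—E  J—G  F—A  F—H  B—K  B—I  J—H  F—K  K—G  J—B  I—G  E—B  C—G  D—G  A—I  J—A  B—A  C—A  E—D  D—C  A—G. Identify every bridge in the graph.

The edges on the cycle J-E-D-B-F-K-H-J are not bridges since each lies on that cycle.
Every edge lies on some cycle, so there are no bridges.

none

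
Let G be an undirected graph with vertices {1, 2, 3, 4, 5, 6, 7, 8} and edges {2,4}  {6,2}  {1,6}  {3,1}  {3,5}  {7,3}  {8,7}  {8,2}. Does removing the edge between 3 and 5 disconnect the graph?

Yes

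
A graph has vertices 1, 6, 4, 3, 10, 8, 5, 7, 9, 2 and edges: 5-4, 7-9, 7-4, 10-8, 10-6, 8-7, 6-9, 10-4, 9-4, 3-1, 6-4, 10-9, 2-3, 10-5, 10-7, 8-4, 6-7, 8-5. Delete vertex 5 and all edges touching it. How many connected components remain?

2

With 5 gone, the remaining components are: {1, 2, 3}; {4, 6, 7, 8, 9, 10}.
That is 2 components.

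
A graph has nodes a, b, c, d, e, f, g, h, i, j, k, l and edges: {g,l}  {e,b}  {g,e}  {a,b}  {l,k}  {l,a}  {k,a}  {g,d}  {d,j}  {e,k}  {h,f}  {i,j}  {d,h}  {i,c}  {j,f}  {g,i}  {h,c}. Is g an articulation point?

Deleting g raises the number of components from 1 to 2, so g is a cut vertex.

Yes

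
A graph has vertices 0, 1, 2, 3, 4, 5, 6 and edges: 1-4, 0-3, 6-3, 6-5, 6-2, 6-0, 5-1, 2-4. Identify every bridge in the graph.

none

The edges on the cycle 6-0-3-6 are not bridges since each lies on that cycle.
Every edge lies on some cycle, so there are no bridges.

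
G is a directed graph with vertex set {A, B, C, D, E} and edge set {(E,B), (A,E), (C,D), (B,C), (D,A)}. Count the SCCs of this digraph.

1

{A, B, C, D, E} are all mutually reachable — one SCC of size 5.
That gives 1 strongly connected component.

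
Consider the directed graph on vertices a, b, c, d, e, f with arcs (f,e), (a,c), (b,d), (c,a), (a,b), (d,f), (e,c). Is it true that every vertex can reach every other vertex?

Yes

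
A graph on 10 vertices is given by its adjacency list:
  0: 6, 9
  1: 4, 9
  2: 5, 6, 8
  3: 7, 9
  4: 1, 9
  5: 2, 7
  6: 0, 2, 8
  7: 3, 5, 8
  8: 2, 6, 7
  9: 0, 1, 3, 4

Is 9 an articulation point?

Deleting 9 raises the number of components from 1 to 2, so 9 is a cut vertex.

Yes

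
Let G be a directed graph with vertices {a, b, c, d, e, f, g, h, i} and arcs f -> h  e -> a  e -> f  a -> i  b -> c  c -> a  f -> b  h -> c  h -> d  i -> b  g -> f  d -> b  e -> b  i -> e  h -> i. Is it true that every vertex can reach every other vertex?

There is no directed path from d to g, so the graph is not strongly connected.

No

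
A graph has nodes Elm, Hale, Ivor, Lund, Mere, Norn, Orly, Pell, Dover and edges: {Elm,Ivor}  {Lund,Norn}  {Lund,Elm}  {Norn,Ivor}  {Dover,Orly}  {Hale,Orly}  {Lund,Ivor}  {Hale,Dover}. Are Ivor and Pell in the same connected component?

No

The component containing Ivor is {Elm, Ivor, Lund, Norn}, and Pell is not in it.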